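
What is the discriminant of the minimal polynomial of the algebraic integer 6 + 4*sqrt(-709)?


The element 6 + 4*sqrt(-709) has minimal polynomial:
x^2 - 12*x + 11380
Discriminant = (-12)^2 - 4*(11380)
= 144 - 45520
= -45376

-45376


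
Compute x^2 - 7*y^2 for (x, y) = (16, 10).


x^2 - d*y^2
= 16^2 - 7*10^2
= 256 - 700
= -444

-444


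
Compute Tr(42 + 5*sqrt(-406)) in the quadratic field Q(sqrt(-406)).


Tr(a + b*sqrt(d)) = (a + b*sqrt(d)) + (a - b*sqrt(d)) = 2a
= 2 * (42)
= 84

84


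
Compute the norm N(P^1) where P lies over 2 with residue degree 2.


N(P^a) = p^(a*f)
= 2^(1*2)
= 2^2
= 4

4


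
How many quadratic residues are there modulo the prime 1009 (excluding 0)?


For prime p, the number of non-zero quadratic residues is (p-1)/2.
= (1009-1)/2
= 504

504


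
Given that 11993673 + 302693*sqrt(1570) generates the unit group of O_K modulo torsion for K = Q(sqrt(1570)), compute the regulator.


epsilon = 11993673 + 302693*sqrt(1570)
= 2.3987e+07
R = ln(2.3987e+07)
= 16.9930

16.9930


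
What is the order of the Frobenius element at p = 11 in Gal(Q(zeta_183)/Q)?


The Frobenius at p in Gal(Q(zeta_n)/Q) = (Z/nZ)* is the class of p, so its order is ord_183(11), the smallest k >= 1 with 11^k = 1 mod 183.
n = 183 = 3 * 61, phi(183) = 120; the order divides phi(n).
Divisors of 120: 1, 2, 3, 4, 5, 6, 8, 10, 12, 15, 20, 24, 30, 40, 60, 120
Repeated squaring mod 183: 11^1 = 11, 11^2 = 121, 11^4 = 1, 11^8 = 1, 11^16 = 1, 11^32 = 1, 11^64 = 1
Test divisors in increasing order:
  k=1: 11^1 = 11 mod 183
  k=2: 11^2 = 121 mod 183
  k=3: 11^3 = 121 * 11 = 50 mod 183
  k=4: 11^4 = 1 mod 183  <- first divisor giving 1
Order = 4

4


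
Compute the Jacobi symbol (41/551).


Compute (41/551) via quadratic reciprocity:
  reciprocity: (41/551) -> +(551/41)
  reduce: (18/41)
  pull out 2: (2/41) = +1  (since 41 mod 8 = 1)
  reciprocity: (9/41) -> +(41/9)
  reduce: (5/9)
  reciprocity: (5/9) -> +(9/5)
  reduce: (4/5)
  pull out 2: (2/5) = -1  (since 5 mod 8 = 5)
  pull out 2: (2/5) = -1  (since 5 mod 8 = 5)
  (1/5) = 1
Product of signs = 1

1


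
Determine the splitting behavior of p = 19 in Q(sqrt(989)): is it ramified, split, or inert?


K = Q(sqrt(989)). Since d mod 4 = 1, disc(K) = 989.
Check p | disc: 989 mod 19 = 1.
p does not divide disc. Compute Legendre symbol (d/p):
1^((19-1)/2) mod 19 = 1
(d/p) = 1, so p splits: (p) = P*P' with e=1, f=1, g=2.
Therefore p is split.

split


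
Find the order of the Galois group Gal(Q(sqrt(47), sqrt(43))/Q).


The 2 square roots of distinct primes are multiplicatively independent over Q,
so [K:Q] = 2^2 and Gal(K/Q) is isomorphic to (Z/2Z)^2.
|Gal| = 2^2 = 4

4


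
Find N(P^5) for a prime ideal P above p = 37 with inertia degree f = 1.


N(P^a) = p^(a*f)
= 37^(5*1)
= 37^5
= 69343957

69343957


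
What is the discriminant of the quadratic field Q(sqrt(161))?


For K = Q(sqrt(d)) with d squarefree: disc(K) = d if d = 1 mod 4, and disc(K) = 4d if d = 2 or 3 mod 4.
Here d = 161, and d mod 4 = 1.
d = 1 mod 4 (O_K = Z[(1+sqrt(d))/2]), so disc(K) = d = 161

161


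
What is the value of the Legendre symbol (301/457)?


p = 457 is prime, so compute (301/457) with the reciprocity algorithm (Jacobi-symbol steps: pull out 2s via (2/n), flip via reciprocity, reduce):
  reciprocity: (301/457) -> +(457/301)
  reduce: (156/301)
  pull out 2: (2/301) = -1  (since 301 mod 8 = 5)
  pull out 2: (2/301) = -1  (since 301 mod 8 = 5)
  reciprocity: (39/301) -> +(301/39)
  reduce: (28/39)
  pull out 2: (2/39) = +1  (since 39 mod 8 = 7)
  pull out 2: (2/39) = +1  (since 39 mod 8 = 7)
  reciprocity: (7/39) -> -(39/7)
  reduce: (4/7)
  pull out 2: (2/7) = +1  (since 7 mod 8 = 7)
  pull out 2: (2/7) = +1  (since 7 mod 8 = 7)
  (1/7) = 1
Product of signs = -1
(301/457) = -1

-1


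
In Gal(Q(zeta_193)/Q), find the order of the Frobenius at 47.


The Frobenius at p in Gal(Q(zeta_n)/Q) = (Z/nZ)* is the class of p, so its order is ord_193(47), the smallest k >= 1 with 47^k = 1 mod 193.
n = 193 = 193, phi(193) = 192; the order divides phi(n).
Divisors of 192: 1, 2, 3, 4, 6, 8, 12, 16, 24, 32, 48, 64, 96, 192
Repeated squaring mod 193: 47^1 = 47, 47^2 = 86, 47^4 = 62, 47^8 = 177, 47^16 = 63, 47^32 = 109, 47^64 = 108, 47^128 = 84
Test divisors in increasing order:
  k=1: 47^1 = 47 mod 193
  k=2: 47^2 = 86 mod 193
  k=3: 47^3 = 86 * 47 = 182 mod 193
  k=4: 47^4 = 62 mod 193
  k=6: 47^6 = 62 * 86 = 121 mod 193
  k=8: 47^8 = 177 mod 193
  k=12: 47^12 = 177 * 62 = 166 mod 193
  k=16: 47^16 = 63 mod 193
  k=24: 47^24 = 63 * 177 = 150 mod 193
  k=32: 47^32 = 109 mod 193
  k=48: 47^48 = 109 * 63 = 112 mod 193
  k=64: 47^64 = 108 mod 193
  k=96: 47^96 = 108 * 109 = 192 mod 193
  k=192: 47^192 = 84 * 108 = 1 mod 193  <- first divisor giving 1
Order = 192

192


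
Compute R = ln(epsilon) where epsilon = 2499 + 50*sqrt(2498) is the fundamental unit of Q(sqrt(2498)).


epsilon = 2499 + 50*sqrt(2498)
= 4997.9998
R = ln(4997.9998)
= 8.5168

8.5168


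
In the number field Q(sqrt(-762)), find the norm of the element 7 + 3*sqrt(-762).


N(a + b*sqrt(d)) = a^2 - d*b^2
= (7)^2 - (-762)*(3)^2
= 49 + 6858
= 6907

6907


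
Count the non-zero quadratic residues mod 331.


For prime p, the number of non-zero quadratic residues is (p-1)/2.
= (331-1)/2
= 165

165


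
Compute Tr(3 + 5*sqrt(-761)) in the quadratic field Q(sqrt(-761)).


Tr(a + b*sqrt(d)) = (a + b*sqrt(d)) + (a - b*sqrt(d)) = 2a
= 2 * (3)
= 6

6


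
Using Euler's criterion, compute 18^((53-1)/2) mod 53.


p = 53 is prime and the exponent is (p-1)/2 = 26, so by Euler's criterion 18^26 = (18/53) = +1 or -1 mod 53.
Compute by square-and-multiply:
  26 = 16 + 8 + 2 (binary 11010)
  Repeated squaring mod 53: 18^1 = 18, 18^2 = 6, 18^4 = 36, 18^8 = 24, 18^16 = 46
  18^26 = 18^16 * 18^8 * 18^2 = 46 * 24 * 6 mod 53
    46 * 24 = 1104 = 44 mod 53
    44 * 6 = 264 = 52 mod 53
  18^26 = 52 mod 53
Result 52 = p - 1 = -1 mod 53: 18 is a quadratic non-residue mod 53. As a residue in [0, p-1] the value is 52.
18^26 mod 53 = 52

52


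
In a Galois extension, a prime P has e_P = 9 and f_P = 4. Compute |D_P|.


|D_P| = e * f
= 9 * 4
= 36

36


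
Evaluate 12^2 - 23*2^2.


x^2 - d*y^2
= 12^2 - 23*2^2
= 144 - 92
= 52

52


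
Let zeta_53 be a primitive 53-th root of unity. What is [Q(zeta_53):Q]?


The degree equals Euler's totient phi(53).
53 = 53
phi(53) = 52

52


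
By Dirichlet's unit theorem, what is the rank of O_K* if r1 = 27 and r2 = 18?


By Dirichlet's unit theorem:
rank = r1 + r2 - 1
= 27 + 18 - 1
= 44

44


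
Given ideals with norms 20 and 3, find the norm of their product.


N(IJ) = N(I) * N(J)
= 20 * 3
= 60

60


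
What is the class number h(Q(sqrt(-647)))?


K = Q(sqrt(-647)). d mod 4 = 1, so D = disc(K) = d = -647
h(K) equals the number of primitive reduced positive-definite forms (a, b, c) = a*x^2 + b*x*y + c*y^2 with b^2 - 4ac = D,
where reduced means |b| <= a <= c, with b >= 0 whenever |b| = a or a = c, and primitive means gcd(a, b, c) = 1.
Reduced forces 3a^2 <= |D| = 647, so 1 <= a <= 14; b must have the parity of D, and c = (b^2 - D)/(4a) must be an integer >= a.
Enumerate a = 1..14, b in [-a, a]:
  a=1: (1, 1, 162)  [1]
  a=2: (2, -1, 81), (2, 1, 81)  [2]
  a=3: (3, -1, 54), (3, 1, 54)  [2]
  a=4: (4, -3, 41), (4, 3, 41)  [2]
  a=5: none
  a=6: (6, -5, 28), (6, -1, 27), (6, 1, 27), (6, 5, 28)  [4]
  a=7: (7, -5, 24), (7, 5, 24)  [2]
  a=8: (8, -5, 21), (8, 5, 21)  [2]
  a=9: (9, -1, 18), (9, 1, 18)  [2]
  a=10..11: none
  a=12: (12, -11, 16), (12, -5, 14), (12, 5, 14), (12, 11, 16)  [4]
  a=13: (13, -9, 14), (13, 9, 14)  [2]
  a=14: none
Total reduced forms: 1 + 2 + 2 + 2 + 4 + 2 + 2 + 2 + 4 + 2 = 23
h = 23

23


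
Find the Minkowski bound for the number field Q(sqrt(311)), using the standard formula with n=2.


d = 311, d mod 4 = 3, so disc(K) = 4d = 1244; |disc(K)| = 1244
Real quadratic field, so n = 2, s = r2 = 0, r1 = 2
M = (n!/n^n) * (4/pi)^s * sqrt(|disc(K)|) = (2!/2^2) * (4/pi)^0 * sqrt(1244)
= 0.5 * 1.000000 * 35.270384
= 17.6352

17.6352


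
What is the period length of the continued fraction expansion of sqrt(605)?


Run the CF algorithm for sqrt(605).
a_0 = floor(sqrt(605)) = 24; set m_0=0, q_0=1.
Recurrence: m' = q*a - m,  q' = (d - m'^2)/q,  a' = floor((a_0 + m')/q').
  step 1: m=24, q=29, a=1
  step 2: m=5, q=20, a=1
  step 3: m=15, q=19, a=2
  step 4: m=23, q=4, a=11
  step 5: m=21, q=41, a=1
  step 6: m=20, q=5, a=8
  step 7: m=20, q=41, a=1
  step 8: m=21, q=4, a=11
  step 9: m=23, q=19, a=2
  step 10: m=15, q=20, a=1
  step 11: m=5, q=29, a=1
  step 12: m=24, q=1, a=48
a_12 = 2*a_0 = 48, so the period closes here.
sqrt(605) = [24; 1, 1, 2, 11, 1, 8, 1, 11, 2, 1, 1, 48]
Period length = 12

12


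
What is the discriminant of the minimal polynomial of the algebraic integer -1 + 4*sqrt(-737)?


The element -1 + 4*sqrt(-737) has minimal polynomial:
x^2 + 2*x + 11793
Discriminant = (2)^2 - 4*(11793)
= 4 - 47172
= -47168

-47168


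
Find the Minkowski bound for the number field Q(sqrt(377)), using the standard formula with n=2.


d = 377, d mod 4 = 1, so disc(K) = d = 377; |disc(K)| = 377
Real quadratic field, so n = 2, s = r2 = 0, r1 = 2
M = (n!/n^n) * (4/pi)^s * sqrt(|disc(K)|) = (2!/2^2) * (4/pi)^0 * sqrt(377)
= 0.5 * 1.000000 * 19.416488
= 9.7082

9.7082


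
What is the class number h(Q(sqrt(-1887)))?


K = Q(sqrt(-1887)). d mod 4 = 1, so D = disc(K) = d = -1887
h(K) equals the number of primitive reduced positive-definite forms (a, b, c) = a*x^2 + b*x*y + c*y^2 with b^2 - 4ac = D,
where reduced means |b| <= a <= c, with b >= 0 whenever |b| = a or a = c, and primitive means gcd(a, b, c) = 1.
Reduced forces 3a^2 <= |D| = 1887, so 1 <= a <= 25; b must have the parity of D, and c = (b^2 - D)/(4a) must be an integer >= a.
Enumerate a = 1..25, b in [-a, a]:
  a=1: (1, 1, 472)  [1]
  a=2: (2, -1, 236), (2, 1, 236)  [2]
  a=3: (3, 3, 158)  [1]
  a=4: (4, -1, 118), (4, 1, 118)  [2]
  a=5: none
  a=6: (6, -3, 79), (6, 3, 79)  [2]
  a=7: none
  a=8: (8, -1, 59), (8, 1, 59)  [2]
  a=9..10: none
  a=11: (11, -7, 44), (11, 7, 44)  [2]
  a=12: (12, -9, 41), (12, 9, 41)  [2]
  a=13..15: none
  a=16: (16, -15, 33), (16, 15, 33)  [2]
  a=17: (17, 17, 32)  [1]
  a=18..21: none
  a=22: (22, -15, 24), (22, 7, 22), (22, 15, 24)  [3]
  a=23..25: none
Total reduced forms: 1 + 2 + 1 + 2 + 2 + 2 + 2 + 2 + 2 + 1 + 3 = 20
h = 20

20


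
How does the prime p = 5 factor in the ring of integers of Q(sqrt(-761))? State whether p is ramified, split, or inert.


K = Q(sqrt(-761)). Since d mod 4 = 3, disc(K) = -3044.
Check p | disc: -3044 mod 5 = 1.
p does not divide disc. Compute Legendre symbol (d/p):
4^((5-1)/2) mod 5 = 1
(d/p) = 1, so p splits: (p) = P*P' with e=1, f=1, g=2.
Therefore p is split.

split


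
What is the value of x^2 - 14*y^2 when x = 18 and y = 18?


x^2 - d*y^2
= 18^2 - 14*18^2
= 324 - 4536
= -4212

-4212


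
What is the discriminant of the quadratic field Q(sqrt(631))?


For K = Q(sqrt(d)) with d squarefree: disc(K) = d if d = 1 mod 4, and disc(K) = 4d if d = 2 or 3 mod 4.
Here d = 631, and d mod 4 = 3.
d = 3 mod 4, not 1 (O_K = Z[sqrt(d)]), so disc(K) = 4d = 4 * (631) = 2524

2524


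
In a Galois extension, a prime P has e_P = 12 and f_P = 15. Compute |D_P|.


|D_P| = e * f
= 12 * 15
= 180

180


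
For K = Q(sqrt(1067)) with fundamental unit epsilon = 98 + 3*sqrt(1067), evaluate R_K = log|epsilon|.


epsilon = 98 + 3*sqrt(1067)
= 195.9949
R = ln(195.9949)
= 5.2781

5.2781


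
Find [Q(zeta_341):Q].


The degree equals Euler's totient phi(341).
341 = 11 * 31
phi(341) = 300

300


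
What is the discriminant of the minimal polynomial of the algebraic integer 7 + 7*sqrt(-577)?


The element 7 + 7*sqrt(-577) has minimal polynomial:
x^2 - 14*x + 28322
Discriminant = (-14)^2 - 4*(28322)
= 196 - 113288
= -113092

-113092


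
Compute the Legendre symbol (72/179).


p = 179 is prime, so compute (72/179) with the reciprocity algorithm (Jacobi-symbol steps: pull out 2s via (2/n), flip via reciprocity, reduce):
  pull out 2: (2/179) = -1  (since 179 mod 8 = 3)
  pull out 2: (2/179) = -1  (since 179 mod 8 = 3)
  pull out 2: (2/179) = -1  (since 179 mod 8 = 3)
  reciprocity: (9/179) -> +(179/9)
  reduce: (8/9)
  pull out 2: (2/9) = +1  (since 9 mod 8 = 1)
  pull out 2: (2/9) = +1  (since 9 mod 8 = 1)
  pull out 2: (2/9) = +1  (since 9 mod 8 = 1)
  (1/9) = 1
Product of signs = -1
(72/179) = -1

-1


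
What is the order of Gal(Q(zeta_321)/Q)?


|Gal(Q(zeta_321)/Q)| = phi(321)
= 212

212


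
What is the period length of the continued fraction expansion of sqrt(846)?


Run the CF algorithm for sqrt(846).
a_0 = floor(sqrt(846)) = 29; set m_0=0, q_0=1.
Recurrence: m' = q*a - m,  q' = (d - m'^2)/q,  a' = floor((a_0 + m')/q').
  step 1: m=29, q=5, a=11
  step 2: m=26, q=34, a=1
  step 3: m=8, q=23, a=1
  step 4: m=15, q=27, a=1
  step 5: m=12, q=26, a=1
  step 6: m=14, q=25, a=1
  step 7: m=11, q=29, a=1
  step 8: m=18, q=18, a=2
  step 9: m=18, q=29, a=1
  step 10: m=11, q=25, a=1
  step 11: m=14, q=26, a=1
  step 12: m=12, q=27, a=1
  step 13: m=15, q=23, a=1
  step 14: m=8, q=34, a=1
  step 15: m=26, q=5, a=11
  step 16: m=29, q=1, a=58
a_16 = 2*a_0 = 58, so the period closes here.
sqrt(846) = [29; 11, 1, 1, 1, 1, 1, 1, 2, 1, 1, 1, 1, 1, 1, 11, 58]
Period length = 16

16


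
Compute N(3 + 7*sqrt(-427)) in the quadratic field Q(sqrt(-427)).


N(a + b*sqrt(d)) = a^2 - d*b^2
= (3)^2 - (-427)*(7)^2
= 9 + 20923
= 20932

20932


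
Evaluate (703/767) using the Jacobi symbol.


Compute (703/767) via quadratic reciprocity:
  reciprocity: (703/767) -> -(767/703)
  reduce: (64/703)
  pull out 2: (2/703) = +1  (since 703 mod 8 = 7)
  pull out 2: (2/703) = +1  (since 703 mod 8 = 7)
  pull out 2: (2/703) = +1  (since 703 mod 8 = 7)
  pull out 2: (2/703) = +1  (since 703 mod 8 = 7)
  pull out 2: (2/703) = +1  (since 703 mod 8 = 7)
  pull out 2: (2/703) = +1  (since 703 mod 8 = 7)
  (1/703) = 1
Product of signs = -1

-1


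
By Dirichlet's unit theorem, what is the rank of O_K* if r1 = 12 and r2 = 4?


By Dirichlet's unit theorem:
rank = r1 + r2 - 1
= 12 + 4 - 1
= 15

15


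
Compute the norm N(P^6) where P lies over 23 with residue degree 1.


N(P^a) = p^(a*f)
= 23^(6*1)
= 23^6
= 148035889

148035889


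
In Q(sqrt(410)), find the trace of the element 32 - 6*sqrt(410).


Tr(a + b*sqrt(d)) = (a + b*sqrt(d)) + (a - b*sqrt(d)) = 2a
= 2 * (32)
= 64

64


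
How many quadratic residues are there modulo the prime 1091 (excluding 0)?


For prime p, the number of non-zero quadratic residues is (p-1)/2.
= (1091-1)/2
= 545

545


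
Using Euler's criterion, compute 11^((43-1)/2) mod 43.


p = 43 is prime and the exponent is (p-1)/2 = 21, so by Euler's criterion 11^21 = (11/43) = +1 or -1 mod 43.
Compute by square-and-multiply:
  21 = 16 + 4 + 1 (binary 10101)
  Repeated squaring mod 43: 11^1 = 11, 11^2 = 35, 11^4 = 21, 11^8 = 11, 11^16 = 35
  11^21 = 11^16 * 11^4 * 11^1 = 35 * 21 * 11 mod 43
    35 * 21 = 735 = 4 mod 43
    4 * 11 = 44 = 1 mod 43
  11^21 = 1 mod 43
Result 1: 11 is a quadratic residue mod 43.
11^21 mod 43 = 1

1


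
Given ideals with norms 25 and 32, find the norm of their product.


N(IJ) = N(I) * N(J)
= 25 * 32
= 800

800


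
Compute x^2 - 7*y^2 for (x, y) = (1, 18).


x^2 - d*y^2
= 1^2 - 7*18^2
= 1 - 2268
= -2267

-2267


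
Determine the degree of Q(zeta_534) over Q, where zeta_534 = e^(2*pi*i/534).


The degree equals Euler's totient phi(534).
534 = 2 * 3 * 89
phi(534) = 176

176


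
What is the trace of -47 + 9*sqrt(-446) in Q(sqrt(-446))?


Tr(a + b*sqrt(d)) = (a + b*sqrt(d)) + (a - b*sqrt(d)) = 2a
= 2 * (-47)
= -94

-94


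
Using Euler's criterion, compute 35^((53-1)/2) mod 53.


p = 53 is prime and the exponent is (p-1)/2 = 26, so by Euler's criterion 35^26 = (35/53) = +1 or -1 mod 53.
Compute by square-and-multiply:
  26 = 16 + 8 + 2 (binary 11010)
  Repeated squaring mod 53: 35^1 = 35, 35^2 = 6, 35^4 = 36, 35^8 = 24, 35^16 = 46
  35^26 = 35^16 * 35^8 * 35^2 = 46 * 24 * 6 mod 53
    46 * 24 = 1104 = 44 mod 53
    44 * 6 = 264 = 52 mod 53
  35^26 = 52 mod 53
Result 52 = p - 1 = -1 mod 53: 35 is a quadratic non-residue mod 53. As a residue in [0, p-1] the value is 52.
35^26 mod 53 = 52

52


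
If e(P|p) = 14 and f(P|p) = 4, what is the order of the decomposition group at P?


|D_P| = e * f
= 14 * 4
= 56

56


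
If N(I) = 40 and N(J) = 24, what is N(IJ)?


N(IJ) = N(I) * N(J)
= 40 * 24
= 960

960


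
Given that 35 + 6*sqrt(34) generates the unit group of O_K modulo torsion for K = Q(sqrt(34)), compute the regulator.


epsilon = 35 + 6*sqrt(34)
= 69.9857
R = ln(69.9857)
= 4.2483

4.2483


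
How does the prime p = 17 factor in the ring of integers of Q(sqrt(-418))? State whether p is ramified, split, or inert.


K = Q(sqrt(-418)). Since d mod 4 = 2, disc(K) = -1672.
Check p | disc: -1672 mod 17 = 11.
p does not divide disc. Compute Legendre symbol (d/p):
7^((17-1)/2) mod 17 = -1
(d/p) = -1, so p is inert: (p) stays prime with e=1, f=2, g=1.
Therefore p is inert.

inert


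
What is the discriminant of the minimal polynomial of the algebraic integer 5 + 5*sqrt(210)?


The element 5 + 5*sqrt(210) has minimal polynomial:
x^2 - 10*x - 5225
Discriminant = (-10)^2 - 4*(-5225)
= 100 + 20900
= 21000

21000


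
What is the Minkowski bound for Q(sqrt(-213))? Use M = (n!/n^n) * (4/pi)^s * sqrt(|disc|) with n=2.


d = -213, d mod 4 = 3, so disc(K) = 4d = -852; |disc(K)| = 852
Imaginary quadratic field, so n = 2, s = r2 = 1, r1 = 0
M = (n!/n^n) * (4/pi)^s * sqrt(|disc(K)|) = (2!/2^2) * (4/pi)^1 * sqrt(852)
= 0.5 * 1.273240 * 29.189039
= 18.5823

18.5823


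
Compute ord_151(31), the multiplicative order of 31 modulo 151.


We want ord_151(31), the smallest k >= 1 with 31^k = 1 mod 151.
n = 151 = 151, phi(151) = 150; the order divides phi(n).
Divisors of 150: 1, 2, 3, 5, 6, 10, 15, 25, 30, 50, 75, 150
Repeated squaring mod 151: 31^1 = 31, 31^2 = 55, 31^4 = 5, 31^8 = 25, 31^16 = 21, 31^32 = 139, 31^64 = 144, 31^128 = 49
Test divisors in increasing order:
  k=1: 31^1 = 31 mod 151
  k=2: 31^2 = 55 mod 151
  k=3: 31^3 = 55 * 31 = 44 mod 151
  k=5: 31^5 = 5 * 31 = 4 mod 151
  k=6: 31^6 = 5 * 55 = 124 mod 151
  k=10: 31^10 = 25 * 55 = 16 mod 151
  k=15: 31^15 = 25 * 5 * 55 * 31 = 64 mod 151
  k=25: 31^25 = 21 * 25 * 31 = 118 mod 151
  k=30: 31^30 = 21 * 25 * 5 * 55 = 19 mod 151
  k=50: 31^50 = 139 * 21 * 55 = 32 mod 151
  k=75: 31^75 = 144 * 25 * 55 * 31 = 1 mod 151  <- first divisor giving 1
Order = 75

75


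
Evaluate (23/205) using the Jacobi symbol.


Compute (23/205) via quadratic reciprocity:
  reciprocity: (23/205) -> +(205/23)
  reduce: (21/23)
  reciprocity: (21/23) -> +(23/21)
  reduce: (2/21)
  pull out 2: (2/21) = -1  (since 21 mod 8 = 5)
  (1/21) = 1
Product of signs = -1

-1


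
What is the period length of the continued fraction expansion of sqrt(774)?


Run the CF algorithm for sqrt(774).
a_0 = floor(sqrt(774)) = 27; set m_0=0, q_0=1.
Recurrence: m' = q*a - m,  q' = (d - m'^2)/q,  a' = floor((a_0 + m')/q').
  step 1: m=27, q=45, a=1
  step 2: m=18, q=10, a=4
  step 3: m=22, q=29, a=1
  step 4: m=7, q=25, a=1
  step 5: m=18, q=18, a=2
  step 6: m=18, q=25, a=1
  step 7: m=7, q=29, a=1
  step 8: m=22, q=10, a=4
  step 9: m=18, q=45, a=1
  step 10: m=27, q=1, a=54
a_10 = 2*a_0 = 54, so the period closes here.
sqrt(774) = [27; 1, 4, 1, 1, 2, 1, 1, 4, 1, 54]
Period length = 10

10


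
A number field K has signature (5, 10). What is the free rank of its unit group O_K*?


By Dirichlet's unit theorem:
rank = r1 + r2 - 1
= 5 + 10 - 1
= 14

14


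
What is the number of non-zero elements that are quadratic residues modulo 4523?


For prime p, the number of non-zero quadratic residues is (p-1)/2.
= (4523-1)/2
= 2261

2261


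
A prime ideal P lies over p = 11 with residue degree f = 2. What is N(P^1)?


N(P^a) = p^(a*f)
= 11^(1*2)
= 11^2
= 121

121


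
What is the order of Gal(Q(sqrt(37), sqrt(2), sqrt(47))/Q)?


The 3 square roots of distinct primes are multiplicatively independent over Q,
so [K:Q] = 2^3 and Gal(K/Q) is isomorphic to (Z/2Z)^3.
|Gal| = 2^3 = 8

8


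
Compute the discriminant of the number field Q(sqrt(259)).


For K = Q(sqrt(d)) with d squarefree: disc(K) = d if d = 1 mod 4, and disc(K) = 4d if d = 2 or 3 mod 4.
Here d = 259, and d mod 4 = 3.
d = 3 mod 4, not 1 (O_K = Z[sqrt(d)]), so disc(K) = 4d = 4 * (259) = 1036

1036


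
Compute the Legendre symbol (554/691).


p = 691 is prime, so compute (554/691) with the reciprocity algorithm (Jacobi-symbol steps: pull out 2s via (2/n), flip via reciprocity, reduce):
  pull out 2: (2/691) = -1  (since 691 mod 8 = 3)
  reciprocity: (277/691) -> +(691/277)
  reduce: (137/277)
  reciprocity: (137/277) -> +(277/137)
  reduce: (3/137)
  reciprocity: (3/137) -> +(137/3)
  reduce: (2/3)
  pull out 2: (2/3) = -1  (since 3 mod 8 = 3)
  (1/3) = 1
Product of signs = 1
(554/691) = 1

1


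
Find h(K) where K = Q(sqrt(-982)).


K = Q(sqrt(-982)). d mod 4 = 2, so D = disc(K) = 4d = -3928
h(K) equals the number of primitive reduced positive-definite forms (a, b, c) = a*x^2 + b*x*y + c*y^2 with b^2 - 4ac = D,
where reduced means |b| <= a <= c, with b >= 0 whenever |b| = a or a = c, and primitive means gcd(a, b, c) = 1.
Reduced forces 3a^2 <= |D| = 3928, so 1 <= a <= 36; b must have the parity of D, and c = (b^2 - D)/(4a) must be an integer >= a.
Enumerate a = 1..36, b in [-a, a]:
  a=1: (1, 0, 982)  [1]
  a=2: (2, 0, 491)  [1]
  a=3..16: none
  a=17: (17, -4, 58), (17, 4, 58)  [2]
  a=18: none
  a=19: (19, -10, 53), (19, 10, 53)  [2]
  a=20..28: none
  a=29: (29, -4, 34), (29, 4, 34)  [2]
  a=30: none
  a=31: (31, -28, 38), (31, 28, 38)  [2]
  a=32..36: none
Total reduced forms: 1 + 1 + 2 + 2 + 2 + 2 = 10
h = 10

10


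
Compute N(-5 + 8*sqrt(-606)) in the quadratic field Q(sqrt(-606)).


N(a + b*sqrt(d)) = a^2 - d*b^2
= (-5)^2 - (-606)*(8)^2
= 25 + 38784
= 38809

38809


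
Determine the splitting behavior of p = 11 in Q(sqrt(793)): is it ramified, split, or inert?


K = Q(sqrt(793)). Since d mod 4 = 1, disc(K) = 793.
Check p | disc: 793 mod 11 = 1.
p does not divide disc. Compute Legendre symbol (d/p):
1^((11-1)/2) mod 11 = 1
(d/p) = 1, so p splits: (p) = P*P' with e=1, f=1, g=2.
Therefore p is split.

split


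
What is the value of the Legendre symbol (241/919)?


p = 919 is prime, so compute (241/919) with the reciprocity algorithm (Jacobi-symbol steps: pull out 2s via (2/n), flip via reciprocity, reduce):
  reciprocity: (241/919) -> +(919/241)
  reduce: (196/241)
  pull out 2: (2/241) = +1  (since 241 mod 8 = 1)
  pull out 2: (2/241) = +1  (since 241 mod 8 = 1)
  reciprocity: (49/241) -> +(241/49)
  reduce: (45/49)
  reciprocity: (45/49) -> +(49/45)
  reduce: (4/45)
  pull out 2: (2/45) = -1  (since 45 mod 8 = 5)
  pull out 2: (2/45) = -1  (since 45 mod 8 = 5)
  (1/45) = 1
Product of signs = 1
(241/919) = 1

1


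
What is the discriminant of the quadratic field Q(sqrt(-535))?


For K = Q(sqrt(d)) with d squarefree: disc(K) = d if d = 1 mod 4, and disc(K) = 4d if d = 2 or 3 mod 4.
Here d = -535, and d mod 4 = 1.
d = 1 mod 4 (O_K = Z[(1+sqrt(d))/2]), so disc(K) = d = -535

-535


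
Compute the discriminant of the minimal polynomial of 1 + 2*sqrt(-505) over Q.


The element 1 + 2*sqrt(-505) has minimal polynomial:
x^2 - 2*x + 2021
Discriminant = (-2)^2 - 4*(2021)
= 4 - 8084
= -8080

-8080


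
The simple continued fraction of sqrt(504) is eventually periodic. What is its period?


Run the CF algorithm for sqrt(504).
a_0 = floor(sqrt(504)) = 22; set m_0=0, q_0=1.
Recurrence: m' = q*a - m,  q' = (d - m'^2)/q,  a' = floor((a_0 + m')/q').
  step 1: m=22, q=20, a=2
  step 2: m=18, q=9, a=4
  step 3: m=18, q=20, a=2
  step 4: m=22, q=1, a=44
a_4 = 2*a_0 = 44, so the period closes here.
sqrt(504) = [22; 2, 4, 2, 44]
Period length = 4

4


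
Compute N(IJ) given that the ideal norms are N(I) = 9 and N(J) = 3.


N(IJ) = N(I) * N(J)
= 9 * 3
= 27

27


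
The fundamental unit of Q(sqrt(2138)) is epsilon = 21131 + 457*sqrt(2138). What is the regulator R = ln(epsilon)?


epsilon = 21131 + 457*sqrt(2138)
= 42262.0000
R = ln(42262.0000)
= 10.6516

10.6516


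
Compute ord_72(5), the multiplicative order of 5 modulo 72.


We want ord_72(5), the smallest k >= 1 with 5^k = 1 mod 72.
n = 72 = 2^3 * 3^2, phi(72) = 24; the order divides phi(n).
Divisors of 24: 1, 2, 3, 4, 6, 8, 12, 24
Repeated squaring mod 72: 5^1 = 5, 5^2 = 25, 5^4 = 49, 5^8 = 25, 5^16 = 49
Test divisors in increasing order:
  k=1: 5^1 = 5 mod 72
  k=2: 5^2 = 25 mod 72
  k=3: 5^3 = 25 * 5 = 53 mod 72
  k=4: 5^4 = 49 mod 72
  k=6: 5^6 = 49 * 25 = 1 mod 72  <- first divisor giving 1
Order = 6

6


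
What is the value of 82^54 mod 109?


p = 109 is prime and the exponent is (p-1)/2 = 54, so by Euler's criterion 82^54 = (82/109) = +1 or -1 mod 109.
Compute by square-and-multiply:
  54 = 32 + 16 + 4 + 2 (binary 110110)
  Repeated squaring mod 109: 82^1 = 82, 82^2 = 75, 82^4 = 66, 82^8 = 105, 82^16 = 16, 82^32 = 38
  82^54 = 82^32 * 82^16 * 82^4 * 82^2 = 38 * 16 * 66 * 75 mod 109
    38 * 16 = 608 = 63 mod 109
    63 * 66 = 4158 = 16 mod 109
    16 * 75 = 1200 = 1 mod 109
  82^54 = 1 mod 109
Result 1: 82 is a quadratic residue mod 109.
82^54 mod 109 = 1

1


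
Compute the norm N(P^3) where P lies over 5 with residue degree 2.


N(P^a) = p^(a*f)
= 5^(3*2)
= 5^6
= 15625

15625


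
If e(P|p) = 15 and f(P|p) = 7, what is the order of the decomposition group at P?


|D_P| = e * f
= 15 * 7
= 105

105


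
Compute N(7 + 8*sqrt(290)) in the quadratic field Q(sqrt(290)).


N(a + b*sqrt(d)) = a^2 - d*b^2
= (7)^2 - (290)*(8)^2
= 49 - 18560
= -18511

-18511


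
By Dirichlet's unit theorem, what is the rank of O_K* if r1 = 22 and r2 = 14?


By Dirichlet's unit theorem:
rank = r1 + r2 - 1
= 22 + 14 - 1
= 35

35


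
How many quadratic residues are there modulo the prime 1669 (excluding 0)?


For prime p, the number of non-zero quadratic residues is (p-1)/2.
= (1669-1)/2
= 834

834


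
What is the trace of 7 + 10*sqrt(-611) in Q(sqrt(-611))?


Tr(a + b*sqrt(d)) = (a + b*sqrt(d)) + (a - b*sqrt(d)) = 2a
= 2 * (7)
= 14

14


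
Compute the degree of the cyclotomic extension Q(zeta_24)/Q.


The degree equals Euler's totient phi(24).
24 = 2^3 * 3
phi(24) = 8

8


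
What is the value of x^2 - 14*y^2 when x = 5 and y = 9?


x^2 - d*y^2
= 5^2 - 14*9^2
= 25 - 1134
= -1109

-1109


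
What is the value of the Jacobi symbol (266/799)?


Compute (266/799) via quadratic reciprocity:
  pull out 2: (2/799) = +1  (since 799 mod 8 = 7)
  reciprocity: (133/799) -> +(799/133)
  reduce: (1/133)
  (1/133) = 1
Product of signs = 1

1


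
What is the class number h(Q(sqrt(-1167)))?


K = Q(sqrt(-1167)). d mod 4 = 1, so D = disc(K) = d = -1167
h(K) equals the number of primitive reduced positive-definite forms (a, b, c) = a*x^2 + b*x*y + c*y^2 with b^2 - 4ac = D,
where reduced means |b| <= a <= c, with b >= 0 whenever |b| = a or a = c, and primitive means gcd(a, b, c) = 1.
Reduced forces 3a^2 <= |D| = 1167, so 1 <= a <= 19; b must have the parity of D, and c = (b^2 - D)/(4a) must be an integer >= a.
Enumerate a = 1..19, b in [-a, a]:
  a=1: (1, 1, 292)  [1]
  a=2: (2, -1, 146), (2, 1, 146)  [2]
  a=3: (3, 3, 98)  [1]
  a=4: (4, -1, 73), (4, 1, 73)  [2]
  a=5: none
  a=6: (6, -3, 49), (6, 3, 49)  [2]
  a=7: (7, -3, 42), (7, 3, 42)  [2]
  a=8: (8, -7, 38), (8, 7, 38)  [2]
  a=9..11: none
  a=12: (12, -9, 26), (12, 9, 26)  [2]
  a=13: (13, -9, 24), (13, 9, 24)  [2]
  a=14: (14, -11, 23), (14, -3, 21), (14, 3, 21), (14, 11, 23)  [4]
  a=15: none
  a=16: (16, -7, 19), (16, 7, 19)  [2]
  a=17..19: none
Total reduced forms: 1 + 2 + 1 + 2 + 2 + 2 + 2 + 2 + 2 + 4 + 2 = 22
h = 22

22


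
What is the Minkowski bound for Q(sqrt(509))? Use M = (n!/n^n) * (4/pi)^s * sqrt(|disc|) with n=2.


d = 509, d mod 4 = 1, so disc(K) = d = 509; |disc(K)| = 509
Real quadratic field, so n = 2, s = r2 = 0, r1 = 2
M = (n!/n^n) * (4/pi)^s * sqrt(|disc(K)|) = (2!/2^2) * (4/pi)^0 * sqrt(509)
= 0.5 * 1.000000 * 22.561028
= 11.2805

11.2805


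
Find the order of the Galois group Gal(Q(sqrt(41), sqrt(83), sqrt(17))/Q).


The 3 square roots of distinct primes are multiplicatively independent over Q,
so [K:Q] = 2^3 and Gal(K/Q) is isomorphic to (Z/2Z)^3.
|Gal| = 2^3 = 8

8


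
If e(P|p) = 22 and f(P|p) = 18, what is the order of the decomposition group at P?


|D_P| = e * f
= 22 * 18
= 396

396


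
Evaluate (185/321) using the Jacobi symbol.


Compute (185/321) via quadratic reciprocity:
  reciprocity: (185/321) -> +(321/185)
  reduce: (136/185)
  pull out 2: (2/185) = +1  (since 185 mod 8 = 1)
  pull out 2: (2/185) = +1  (since 185 mod 8 = 1)
  pull out 2: (2/185) = +1  (since 185 mod 8 = 1)
  reciprocity: (17/185) -> +(185/17)
  reduce: (15/17)
  reciprocity: (15/17) -> +(17/15)
  reduce: (2/15)
  pull out 2: (2/15) = +1  (since 15 mod 8 = 7)
  (1/15) = 1
Product of signs = 1

1


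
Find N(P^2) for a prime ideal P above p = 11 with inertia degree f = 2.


N(P^a) = p^(a*f)
= 11^(2*2)
= 11^4
= 14641

14641


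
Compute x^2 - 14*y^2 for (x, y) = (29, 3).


x^2 - d*y^2
= 29^2 - 14*3^2
= 841 - 126
= 715

715


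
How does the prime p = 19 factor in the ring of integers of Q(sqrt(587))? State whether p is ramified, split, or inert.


K = Q(sqrt(587)). Since d mod 4 = 3, disc(K) = 2348.
Check p | disc: 2348 mod 19 = 11.
p does not divide disc. Compute Legendre symbol (d/p):
17^((19-1)/2) mod 19 = 1
(d/p) = 1, so p splits: (p) = P*P' with e=1, f=1, g=2.
Therefore p is split.

split


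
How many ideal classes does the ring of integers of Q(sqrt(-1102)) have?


K = Q(sqrt(-1102)). d mod 4 = 2, so D = disc(K) = 4d = -4408
h(K) equals the number of primitive reduced positive-definite forms (a, b, c) = a*x^2 + b*x*y + c*y^2 with b^2 - 4ac = D,
where reduced means |b| <= a <= c, with b >= 0 whenever |b| = a or a = c, and primitive means gcd(a, b, c) = 1.
Reduced forces 3a^2 <= |D| = 4408, so 1 <= a <= 38; b must have the parity of D, and c = (b^2 - D)/(4a) must be an integer >= a.
Enumerate a = 1..38, b in [-a, a]:
  a=1: (1, 0, 1102)  [1]
  a=2: (2, 0, 551)  [1]
  a=3..6: none
  a=7: (7, -4, 158), (7, 4, 158)  [2]
  a=8..10: none
  a=11: (11, -6, 101), (11, 6, 101)  [2]
  a=12: none
  a=13: (13, -8, 86), (13, 8, 86)  [2]
  a=14: (14, -4, 79), (14, 4, 79)  [2]
  a=15..18: none
  a=19: (19, 0, 58)  [1]
  a=20..21: none
  a=22: (22, -16, 53), (22, 16, 53)  [2]
  a=23: (23, -10, 49), (23, 10, 49)  [2]
  a=24..25: none
  a=26: (26, -8, 43), (26, 8, 43)  [2]
  a=27..28: none
  a=29: (29, 0, 38)  [1]
  a=30: none
  a=31: (31, -26, 41), (31, 26, 41)  [2]
  a=32..38: none
Total reduced forms: 1 + 1 + 2 + 2 + 2 + 2 + 1 + 2 + 2 + 2 + 1 + 2 = 20
h = 20

20


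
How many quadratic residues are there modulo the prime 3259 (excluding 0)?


For prime p, the number of non-zero quadratic residues is (p-1)/2.
= (3259-1)/2
= 1629

1629


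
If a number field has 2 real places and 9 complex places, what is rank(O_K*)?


By Dirichlet's unit theorem:
rank = r1 + r2 - 1
= 2 + 9 - 1
= 10

10


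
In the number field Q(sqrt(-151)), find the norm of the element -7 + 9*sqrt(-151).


N(a + b*sqrt(d)) = a^2 - d*b^2
= (-7)^2 - (-151)*(9)^2
= 49 + 12231
= 12280

12280


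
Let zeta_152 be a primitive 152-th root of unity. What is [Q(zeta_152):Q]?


The degree equals Euler's totient phi(152).
152 = 2^3 * 19
phi(152) = 72

72


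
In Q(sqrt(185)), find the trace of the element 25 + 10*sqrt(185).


Tr(a + b*sqrt(d)) = (a + b*sqrt(d)) + (a - b*sqrt(d)) = 2a
= 2 * (25)
= 50

50


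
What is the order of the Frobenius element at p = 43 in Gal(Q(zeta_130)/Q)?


The Frobenius at p in Gal(Q(zeta_n)/Q) = (Z/nZ)* is the class of p, so its order is ord_130(43), the smallest k >= 1 with 43^k = 1 mod 130.
n = 130 = 2 * 5 * 13, phi(130) = 48; the order divides phi(n).
Divisors of 48: 1, 2, 3, 4, 6, 8, 12, 16, 24, 48
Repeated squaring mod 130: 43^1 = 43, 43^2 = 29, 43^4 = 61, 43^8 = 81, 43^16 = 61, 43^32 = 81
Test divisors in increasing order:
  k=1: 43^1 = 43 mod 130
  k=2: 43^2 = 29 mod 130
  k=3: 43^3 = 29 * 43 = 77 mod 130
  k=4: 43^4 = 61 mod 130
  k=6: 43^6 = 61 * 29 = 79 mod 130
  k=8: 43^8 = 81 mod 130
  k=12: 43^12 = 81 * 61 = 1 mod 130  <- first divisor giving 1
Order = 12

12


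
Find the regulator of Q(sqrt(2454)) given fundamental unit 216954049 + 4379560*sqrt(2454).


epsilon = 216954049 + 4379560*sqrt(2454)
= 4.3391e+08
R = ln(4.3391e+08)
= 19.8883

19.8883


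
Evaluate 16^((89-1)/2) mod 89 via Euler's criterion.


p = 89 is prime and the exponent is (p-1)/2 = 44, so by Euler's criterion 16^44 = (16/89) = +1 or -1 mod 89.
Compute by square-and-multiply:
  44 = 32 + 8 + 4 (binary 101100)
  Repeated squaring mod 89: 16^1 = 16, 16^2 = 78, 16^4 = 32, 16^8 = 45, 16^16 = 67, 16^32 = 39
  16^44 = 16^32 * 16^8 * 16^4 = 39 * 45 * 32 mod 89
    39 * 45 = 1755 = 64 mod 89
    64 * 32 = 2048 = 1 mod 89
  16^44 = 1 mod 89
Result 1: 16 is a quadratic residue mod 89.
16^44 mod 89 = 1

1


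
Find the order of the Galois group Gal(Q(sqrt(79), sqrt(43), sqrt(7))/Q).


The 3 square roots of distinct primes are multiplicatively independent over Q,
so [K:Q] = 2^3 and Gal(K/Q) is isomorphic to (Z/2Z)^3.
|Gal| = 2^3 = 8

8


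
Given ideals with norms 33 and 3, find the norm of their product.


N(IJ) = N(I) * N(J)
= 33 * 3
= 99

99


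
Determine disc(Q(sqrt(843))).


For K = Q(sqrt(d)) with d squarefree: disc(K) = d if d = 1 mod 4, and disc(K) = 4d if d = 2 or 3 mod 4.
Here d = 843, and d mod 4 = 3.
d = 3 mod 4, not 1 (O_K = Z[sqrt(d)]), so disc(K) = 4d = 4 * (843) = 3372

3372


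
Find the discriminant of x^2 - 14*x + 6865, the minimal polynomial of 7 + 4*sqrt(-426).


The element 7 + 4*sqrt(-426) has minimal polynomial:
x^2 - 14*x + 6865
Discriminant = (-14)^2 - 4*(6865)
= 196 - 27460
= -27264

-27264


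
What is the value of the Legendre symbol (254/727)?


p = 727 is prime, so compute (254/727) with the reciprocity algorithm (Jacobi-symbol steps: pull out 2s via (2/n), flip via reciprocity, reduce):
  pull out 2: (2/727) = +1  (since 727 mod 8 = 7)
  reciprocity: (127/727) -> -(727/127)
  reduce: (92/127)
  pull out 2: (2/127) = +1  (since 127 mod 8 = 7)
  pull out 2: (2/127) = +1  (since 127 mod 8 = 7)
  reciprocity: (23/127) -> -(127/23)
  reduce: (12/23)
  pull out 2: (2/23) = +1  (since 23 mod 8 = 7)
  pull out 2: (2/23) = +1  (since 23 mod 8 = 7)
  reciprocity: (3/23) -> -(23/3)
  reduce: (2/3)
  pull out 2: (2/3) = -1  (since 3 mod 8 = 3)
  (1/3) = 1
Product of signs = 1
(254/727) = 1

1


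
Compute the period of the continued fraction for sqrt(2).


Run the CF algorithm for sqrt(2).
a_0 = floor(sqrt(2)) = 1; set m_0=0, q_0=1.
Recurrence: m' = q*a - m,  q' = (d - m'^2)/q,  a' = floor((a_0 + m')/q').
  step 1: m=1, q=1, a=2
a_1 = 2*a_0 = 2, so the period closes here.
sqrt(2) = [1; 2]
Period length = 1

1


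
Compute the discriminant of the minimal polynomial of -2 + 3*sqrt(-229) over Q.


The element -2 + 3*sqrt(-229) has minimal polynomial:
x^2 + 4*x + 2065
Discriminant = (4)^2 - 4*(2065)
= 16 - 8260
= -8244

-8244


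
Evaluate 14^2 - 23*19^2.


x^2 - d*y^2
= 14^2 - 23*19^2
= 196 - 8303
= -8107

-8107


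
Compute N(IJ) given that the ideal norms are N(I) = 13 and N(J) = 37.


N(IJ) = N(I) * N(J)
= 13 * 37
= 481

481


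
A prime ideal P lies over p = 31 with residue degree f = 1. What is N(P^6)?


N(P^a) = p^(a*f)
= 31^(6*1)
= 31^6
= 887503681

887503681


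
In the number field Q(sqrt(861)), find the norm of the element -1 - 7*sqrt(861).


N(a + b*sqrt(d)) = a^2 - d*b^2
= (-1)^2 - (861)*(-7)^2
= 1 - 42189
= -42188

-42188


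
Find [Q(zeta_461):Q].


The degree equals Euler's totient phi(461).
461 = 461
phi(461) = 460

460


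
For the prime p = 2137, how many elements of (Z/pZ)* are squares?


For prime p, the number of non-zero quadratic residues is (p-1)/2.
= (2137-1)/2
= 1068

1068


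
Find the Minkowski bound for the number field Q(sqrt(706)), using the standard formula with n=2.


d = 706, d mod 4 = 2, so disc(K) = 4d = 2824; |disc(K)| = 2824
Real quadratic field, so n = 2, s = r2 = 0, r1 = 2
M = (n!/n^n) * (4/pi)^s * sqrt(|disc(K)|) = (2!/2^2) * (4/pi)^0 * sqrt(2824)
= 0.5 * 1.000000 * 53.141321
= 26.5707

26.5707


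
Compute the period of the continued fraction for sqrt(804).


Run the CF algorithm for sqrt(804).
a_0 = floor(sqrt(804)) = 28; set m_0=0, q_0=1.
Recurrence: m' = q*a - m,  q' = (d - m'^2)/q,  a' = floor((a_0 + m')/q').
  step 1: m=28, q=20, a=2
  step 2: m=12, q=33, a=1
  step 3: m=21, q=11, a=4
  step 4: m=23, q=25, a=2
  step 5: m=27, q=3, a=18
  step 6: m=27, q=25, a=2
  step 7: m=23, q=11, a=4
  step 8: m=21, q=33, a=1
  step 9: m=12, q=20, a=2
  step 10: m=28, q=1, a=56
a_10 = 2*a_0 = 56, so the period closes here.
sqrt(804) = [28; 2, 1, 4, 2, 18, 2, 4, 1, 2, 56]
Period length = 10

10


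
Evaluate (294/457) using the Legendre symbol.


p = 457 is prime, so compute (294/457) with the reciprocity algorithm (Jacobi-symbol steps: pull out 2s via (2/n), flip via reciprocity, reduce):
  pull out 2: (2/457) = +1  (since 457 mod 8 = 1)
  reciprocity: (147/457) -> +(457/147)
  reduce: (16/147)
  pull out 2: (2/147) = -1  (since 147 mod 8 = 3)
  pull out 2: (2/147) = -1  (since 147 mod 8 = 3)
  pull out 2: (2/147) = -1  (since 147 mod 8 = 3)
  pull out 2: (2/147) = -1  (since 147 mod 8 = 3)
  (1/147) = 1
Product of signs = 1
(294/457) = 1

1


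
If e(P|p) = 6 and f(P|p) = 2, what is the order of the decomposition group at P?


|D_P| = e * f
= 6 * 2
= 12

12


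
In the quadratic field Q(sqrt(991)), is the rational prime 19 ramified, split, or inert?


K = Q(sqrt(991)). Since d mod 4 = 3, disc(K) = 3964.
Check p | disc: 3964 mod 19 = 12.
p does not divide disc. Compute Legendre symbol (d/p):
3^((19-1)/2) mod 19 = -1
(d/p) = -1, so p is inert: (p) stays prime with e=1, f=2, g=1.
Therefore p is inert.

inert


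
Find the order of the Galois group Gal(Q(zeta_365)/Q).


|Gal(Q(zeta_365)/Q)| = phi(365)
= 288

288


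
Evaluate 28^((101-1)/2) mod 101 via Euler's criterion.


p = 101 is prime and the exponent is (p-1)/2 = 50, so by Euler's criterion 28^50 = (28/101) = +1 or -1 mod 101.
Compute by square-and-multiply:
  50 = 32 + 16 + 2 (binary 110010)
  Repeated squaring mod 101: 28^1 = 28, 28^2 = 77, 28^4 = 71, 28^8 = 92, 28^16 = 81, 28^32 = 97
  28^50 = 28^32 * 28^16 * 28^2 = 97 * 81 * 77 mod 101
    97 * 81 = 7857 = 80 mod 101
    80 * 77 = 6160 = 100 mod 101
  28^50 = 100 mod 101
Result 100 = p - 1 = -1 mod 101: 28 is a quadratic non-residue mod 101. As a residue in [0, p-1] the value is 100.
28^50 mod 101 = 100

100


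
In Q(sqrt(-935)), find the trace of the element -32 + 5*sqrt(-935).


Tr(a + b*sqrt(d)) = (a + b*sqrt(d)) + (a - b*sqrt(d)) = 2a
= 2 * (-32)
= -64

-64


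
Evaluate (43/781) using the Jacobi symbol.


Compute (43/781) via quadratic reciprocity:
  reciprocity: (43/781) -> +(781/43)
  reduce: (7/43)
  reciprocity: (7/43) -> -(43/7)
  reduce: (1/7)
  (1/7) = 1
Product of signs = -1

-1


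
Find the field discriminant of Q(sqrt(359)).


For K = Q(sqrt(d)) with d squarefree: disc(K) = d if d = 1 mod 4, and disc(K) = 4d if d = 2 or 3 mod 4.
Here d = 359, and d mod 4 = 3.
d = 3 mod 4, not 1 (O_K = Z[sqrt(d)]), so disc(K) = 4d = 4 * (359) = 1436

1436


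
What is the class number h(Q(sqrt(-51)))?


K = Q(sqrt(-51)). d mod 4 = 1, so D = disc(K) = d = -51
h(K) equals the number of primitive reduced positive-definite forms (a, b, c) = a*x^2 + b*x*y + c*y^2 with b^2 - 4ac = D,
where reduced means |b| <= a <= c, with b >= 0 whenever |b| = a or a = c, and primitive means gcd(a, b, c) = 1.
Reduced forces 3a^2 <= |D| = 51, so 1 <= a <= 4; b must have the parity of D, and c = (b^2 - D)/(4a) must be an integer >= a.
Enumerate a = 1..4, b in [-a, a]:
  a=1: (1, 1, 13)  [1]
  a=2: none
  a=3: (3, 3, 5)  [1]
  a=4: none
Total reduced forms: 1 + 1 = 2
h = 2

2
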